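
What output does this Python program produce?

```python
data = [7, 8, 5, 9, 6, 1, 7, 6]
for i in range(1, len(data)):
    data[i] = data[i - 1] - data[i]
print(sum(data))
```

-122

i=1: data[1] = 7-8 = -1 → [7, -1, 5, 9, 6, 1, 7, 6]
i=2: data[2] = (-1)-5 = -6 → [7, -1, -6, 9, 6, 1, 7, 6]
i=3: data[3] = (-6)-9 = -15 → [7, -1, -6, -15, 6, 1, 7, 6]
i=4: data[4] = (-15)-6 = -21 → [7, -1, -6, -15, -21, 1, 7, 6]
i=5: data[5] = (-21)-1 = -22 → [7, -1, -6, -15, -21, -22, 7, 6]
i=6: data[6] = (-22)-7 = -29 → [7, -1, -6, -15, -21, -22, -29, 6]
i=7: data[7] = (-29)-6 = -35 → [7, -1, -6, -15, -21, -22, -29, -35]
sum = -122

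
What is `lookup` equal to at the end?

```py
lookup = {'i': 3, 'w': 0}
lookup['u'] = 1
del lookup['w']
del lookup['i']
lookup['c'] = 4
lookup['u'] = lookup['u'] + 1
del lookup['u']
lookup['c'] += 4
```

{'c': 8}

lookup['u'] = 1 → {'i': 3, 'w': 0, 'u': 1}
del 'w' → {'i': 3, 'u': 1}
del 'i' → {'u': 1}
lookup['c'] = 4 → {'u': 1, 'c': 4}
lookup['u'] = lookup['u']+1 = 2 → {'u': 2, 'c': 4}
del 'u' → {'c': 4}
lookup['c'] = 4+4 = 8 → {'c': 8}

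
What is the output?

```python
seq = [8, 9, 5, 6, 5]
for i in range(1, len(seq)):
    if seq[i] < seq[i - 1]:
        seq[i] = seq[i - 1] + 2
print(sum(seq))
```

i=1: 9>=8, unchanged → [8, 9, 5, 6, 5]
i=2: 5<9, seq[2] = 9+2 = 11 → [8, 9, 11, 6, 5]
i=3: 6<11, seq[3] = 11+2 = 13 → [8, 9, 11, 13, 5]
i=4: 5<13, seq[4] = 13+2 = 15 → [8, 9, 11, 13, 15]
sum = 56

56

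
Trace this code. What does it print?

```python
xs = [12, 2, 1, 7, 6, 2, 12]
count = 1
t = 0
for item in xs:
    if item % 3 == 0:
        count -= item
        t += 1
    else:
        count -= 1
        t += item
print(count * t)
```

-495

item=12: %3==0, count = 1-12 = -11; t=1
item=2: not %3==0, count = (-11)-1 = -12; t=3
item=1: not %3==0, count = (-12)-1 = -13; t=4
item=7: not %3==0, count = (-13)-1 = -14; t=11
item=6: %3==0, count = (-14)-6 = -20; t=12
item=2: not %3==0, count = (-20)-1 = -21; t=14
item=12: %3==0, count = (-21)-12 = -33; t=15
count*t = (-33)*15 = -495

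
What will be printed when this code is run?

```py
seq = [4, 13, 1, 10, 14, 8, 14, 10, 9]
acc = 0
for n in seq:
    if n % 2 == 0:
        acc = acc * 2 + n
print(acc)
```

n=4: even, acc = 0*2+4 = 4
n=13: not even
n=1: not even
n=10: even, acc = 4*2+10 = 18
n=14: even, acc = 18*2+14 = 50
n=8: even, acc = 50*2+8 = 108
n=14: even, acc = 108*2+14 = 230
n=10: even, acc = 230*2+10 = 470
n=9: not even

470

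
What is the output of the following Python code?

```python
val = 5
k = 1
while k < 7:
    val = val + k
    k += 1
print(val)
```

26

k=1: val = 5+1 = 6
k=2: val = 6+2 = 8
k=3: val = 8+3 = 11
k=4: val = 11+4 = 15
k=5: val = 15+5 = 20
k=6: val = 20+6 = 26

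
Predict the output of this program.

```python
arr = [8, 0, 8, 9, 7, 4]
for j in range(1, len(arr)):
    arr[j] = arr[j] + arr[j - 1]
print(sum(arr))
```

125

j=1: arr[1] = 0+8 = 8 → [8, 8, 8, 9, 7, 4]
j=2: arr[2] = 8+8 = 16 → [8, 8, 16, 9, 7, 4]
j=3: arr[3] = 9+16 = 25 → [8, 8, 16, 25, 7, 4]
j=4: arr[4] = 7+25 = 32 → [8, 8, 16, 25, 32, 4]
j=5: arr[5] = 4+32 = 36 → [8, 8, 16, 25, 32, 36]
sum = 125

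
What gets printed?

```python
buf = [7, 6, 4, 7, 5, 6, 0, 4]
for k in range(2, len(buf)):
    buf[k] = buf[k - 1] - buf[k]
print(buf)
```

k=2: buf[2] = 6-4 = 2 → [7, 6, 2, 7, 5, 6, 0, 4]
k=3: buf[3] = 2-7 = -5 → [7, 6, 2, -5, 5, 6, 0, 4]
k=4: buf[4] = (-5)-5 = -10 → [7, 6, 2, -5, -10, 6, 0, 4]
k=5: buf[5] = (-10)-6 = -16 → [7, 6, 2, -5, -10, -16, 0, 4]
k=6: buf[6] = (-16)-0 = -16 → [7, 6, 2, -5, -10, -16, -16, 4]
k=7: buf[7] = (-16)-4 = -20 → [7, 6, 2, -5, -10, -16, -16, -20]

[7, 6, 2, -5, -10, -16, -16, -20]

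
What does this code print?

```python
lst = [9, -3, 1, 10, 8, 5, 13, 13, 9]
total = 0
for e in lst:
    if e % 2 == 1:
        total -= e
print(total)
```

-47

e=9: odd, total = 0-9 = -9
e=-3: odd, total = (-9)-(-3) = -6
e=1: odd, total = (-6)-1 = -7
e=10: not odd
e=8: not odd
e=5: odd, total = (-7)-5 = -12
e=13: odd, total = (-12)-13 = -25
e=13: odd, total = (-25)-13 = -38
e=9: odd, total = (-38)-9 = -47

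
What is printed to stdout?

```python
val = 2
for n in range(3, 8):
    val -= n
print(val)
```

n=3: val = 2-3 = -1
n=4: val = (-1)-4 = -5
n=5: val = (-5)-5 = -10
n=6: val = (-10)-6 = -16
n=7: val = (-16)-7 = -23

-23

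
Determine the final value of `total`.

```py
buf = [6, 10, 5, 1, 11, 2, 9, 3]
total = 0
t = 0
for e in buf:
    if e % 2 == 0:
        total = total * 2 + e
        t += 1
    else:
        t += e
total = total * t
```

1472

e=6: even, total = 0*2+6 = 6; t=1
e=10: even, total = 6*2+10 = 22; t=2
e=5: not even; t=7
e=1: not even; t=8
e=11: not even; t=19
e=2: even, total = 22*2+2 = 46; t=20
e=9: not even; t=29
e=3: not even; t=32
total*t = 46*32 = 1472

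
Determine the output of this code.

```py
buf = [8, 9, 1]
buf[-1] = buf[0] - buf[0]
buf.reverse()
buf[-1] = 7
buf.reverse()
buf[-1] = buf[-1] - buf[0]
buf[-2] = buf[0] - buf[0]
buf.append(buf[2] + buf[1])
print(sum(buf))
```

buf[-1] = buf[0]-buf[0] = 8-8 = 0 → [8, 9, 0]
reverse → [0, 9, 8]
buf[-1] = 7 → [0, 9, 7]
reverse → [7, 9, 0]
buf[-1] = buf[-1]-buf[0] = 0-7 = -7 → [7, 9, -7]
buf[-2] = buf[0]-buf[0] = 7-7 = 0 → [7, 0, -7]
append buf[2]+buf[1] = (-7)+0 = -7 → [7, 0, -7, -7]
sum = -7

-7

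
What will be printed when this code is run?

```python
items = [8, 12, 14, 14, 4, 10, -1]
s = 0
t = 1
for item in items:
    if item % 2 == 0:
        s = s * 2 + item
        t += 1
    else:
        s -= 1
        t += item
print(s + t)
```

639

item=8: even, s = 0*2+8 = 8; t=2
item=12: even, s = 8*2+12 = 28; t=3
item=14: even, s = 28*2+14 = 70; t=4
item=14: even, s = 70*2+14 = 154; t=5
item=4: even, s = 154*2+4 = 312; t=6
item=10: even, s = 312*2+10 = 634; t=7
item=-1: not even, s = 634-1 = 633; t=6
s+t = 633+6 = 639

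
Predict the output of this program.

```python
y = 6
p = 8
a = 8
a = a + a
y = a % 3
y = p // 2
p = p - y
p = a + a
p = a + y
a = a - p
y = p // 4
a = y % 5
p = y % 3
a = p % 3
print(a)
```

2

a = 8+8 = 16
y = 16%3 = 1
y = 8//2 = 4
p = 8-4 = 4
p = 16+16 = 32
p = 16+4 = 20
a = 16-20 = -4
y = 20//4 = 5
a = 5%5 = 0
p = 5%3 = 2
a = 2%3 = 2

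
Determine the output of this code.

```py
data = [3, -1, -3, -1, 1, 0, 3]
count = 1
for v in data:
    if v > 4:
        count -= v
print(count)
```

1

v=3: not >4
v=-1: not >4
v=-3: not >4
v=-1: not >4
v=1: not >4
v=0: not >4
v=3: not >4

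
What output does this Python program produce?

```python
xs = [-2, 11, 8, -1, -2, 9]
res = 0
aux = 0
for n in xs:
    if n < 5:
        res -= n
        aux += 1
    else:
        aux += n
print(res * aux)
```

n=-2: <5, res = 0-(-2) = 2; aux=1
n=11: not <5; aux=12
n=8: not <5; aux=20
n=-1: <5, res = 2-(-1) = 3; aux=21
n=-2: <5, res = 3-(-2) = 5; aux=22
n=9: not <5; aux=31
res*aux = 5*31 = 155

155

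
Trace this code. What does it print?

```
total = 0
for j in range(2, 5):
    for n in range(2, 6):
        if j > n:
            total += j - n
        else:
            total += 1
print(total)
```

13

j=2,n=2: not 2>2, total = 0+1 = 1
j=2,n=3: not 2>3, total = 1+1 = 2
j=2,n=4: not 2>4, total = 2+1 = 3
j=2,n=5: not 2>5, total = 3+1 = 4
j=3,n=2: 3>2, total = 4+1 = 5
j=3,n=3: not 3>3, total = 5+1 = 6
j=3,n=4: not 3>4, total = 6+1 = 7
j=3,n=5: not 3>5, total = 7+1 = 8
j=4,n=2: 4>2, total = 8+2 = 10
j=4,n=3: 4>3, total = 10+1 = 11
j=4,n=4: not 4>4, total = 11+1 = 12
j=4,n=5: not 4>5, total = 12+1 = 13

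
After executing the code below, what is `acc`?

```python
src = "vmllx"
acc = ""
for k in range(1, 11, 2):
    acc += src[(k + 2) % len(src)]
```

'lvlxm'

k=1: add src[3]='l' → 'l'
k=3: add src[0]='v' → 'lv'
k=5: add src[2]='l' → 'lvl'
k=7: add src[4]='x' → 'lvlx'
k=9: add src[1]='m' → 'lvlxm'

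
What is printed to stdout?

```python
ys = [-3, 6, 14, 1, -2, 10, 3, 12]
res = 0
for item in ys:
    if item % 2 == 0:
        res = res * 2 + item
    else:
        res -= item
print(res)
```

item=-3: not even, res = 0-(-3) = 3
item=6: even, res = 3*2+6 = 12
item=14: even, res = 12*2+14 = 38
item=1: not even, res = 38-1 = 37
item=-2: even, res = 37*2+(-2) = 72
item=10: even, res = 72*2+10 = 154
item=3: not even, res = 154-3 = 151
item=12: even, res = 151*2+12 = 314

314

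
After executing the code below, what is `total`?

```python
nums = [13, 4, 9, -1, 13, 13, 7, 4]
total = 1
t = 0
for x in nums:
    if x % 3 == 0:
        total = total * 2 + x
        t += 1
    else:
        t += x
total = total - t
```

-43

x=13: not %3==0; t=13
x=4: not %3==0; t=17
x=9: %3==0, total = 1*2+9 = 11; t=18
x=-1: not %3==0; t=17
x=13: not %3==0; t=30
x=13: not %3==0; t=43
x=7: not %3==0; t=50
x=4: not %3==0; t=54
total-t = 11-54 = -43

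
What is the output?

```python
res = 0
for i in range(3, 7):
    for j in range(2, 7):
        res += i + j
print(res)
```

170

i=3,j=2: res = 0+5 = 5
i=3,j=3: res = 5+6 = 11
i=3,j=4: res = 11+7 = 18
i=3,j=5: res = 18+8 = 26
i=3,j=6: res = 26+9 = 35
i=4,j=2: res = 35+6 = 41
i=4,j=3: res = 41+7 = 48
i=4,j=4: res = 48+8 = 56
i=4,j=5: res = 56+9 = 65
i=4,j=6: res = 65+10 = 75
i=5,j=2: res = 75+7 = 82
i=5,j=3: res = 82+8 = 90
i=5,j=4: res = 90+9 = 99
i=5,j=5: res = 99+10 = 109
i=5,j=6: res = 109+11 = 120
i=6,j=2: res = 120+8 = 128
i=6,j=3: res = 128+9 = 137
i=6,j=4: res = 137+10 = 147
i=6,j=5: res = 147+11 = 158
i=6,j=6: res = 158+12 = 170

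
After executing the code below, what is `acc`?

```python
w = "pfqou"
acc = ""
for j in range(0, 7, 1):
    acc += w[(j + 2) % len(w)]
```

j=0: add w[2]='q' → 'q'
j=1: add w[3]='o' → 'qo'
j=2: add w[4]='u' → 'qou'
j=3: add w[0]='p' → 'qoup'
j=4: add w[1]='f' → 'qoupf'
j=5: add w[2]='q' → 'qoupfq'
j=6: add w[3]='o' → 'qoupfqo'

'qoupfqo'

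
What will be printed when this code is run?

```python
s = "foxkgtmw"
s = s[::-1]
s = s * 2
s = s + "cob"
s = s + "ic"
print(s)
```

wmtgkxofwmtgkxofcobic

reverse → 'wmtgkxof'
repeat ×2 → 'wmtgkxofwmtgkxof'
+ 'cob' → 'wmtgkxofwmtgkxofcob'
+ 'ic' → 'wmtgkxofwmtgkxofcobic'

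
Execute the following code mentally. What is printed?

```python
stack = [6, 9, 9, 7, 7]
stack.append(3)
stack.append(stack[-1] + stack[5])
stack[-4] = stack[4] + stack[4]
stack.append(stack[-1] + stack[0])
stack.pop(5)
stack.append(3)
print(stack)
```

append 3 → [6, 9, 9, 7, 7, 3]
append stack[-1]+stack[5] = 3+3 = 6 → [6, 9, 9, 7, 7, 3, 6]
stack[-4] = stack[4]+stack[4] = 7+7 = 14 → [6, 9, 9, 14, 7, 3, 6]
append stack[-1]+stack[0] = 6+6 = 12 → [6, 9, 9, 14, 7, 3, 6, 12]
pop(5) removes 3 → [6, 9, 9, 14, 7, 6, 12]
append 3 → [6, 9, 9, 14, 7, 6, 12, 3]

[6, 9, 9, 14, 7, 6, 12, 3]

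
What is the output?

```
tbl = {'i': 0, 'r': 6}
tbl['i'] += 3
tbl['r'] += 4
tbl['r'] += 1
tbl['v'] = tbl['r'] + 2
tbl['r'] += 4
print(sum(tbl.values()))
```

31

tbl['i'] = 0+3 = 3 → {'i': 3, 'r': 6}
tbl['r'] = 6+4 = 10 → {'i': 3, 'r': 10}
tbl['r'] = 10+1 = 11 → {'i': 3, 'r': 11}
tbl['v'] = tbl['r']+2 = 13 → {'i': 3, 'r': 11, 'v': 13}
tbl['r'] = 11+4 = 15 → {'i': 3, 'r': 15, 'v': 13}
sum of values = 31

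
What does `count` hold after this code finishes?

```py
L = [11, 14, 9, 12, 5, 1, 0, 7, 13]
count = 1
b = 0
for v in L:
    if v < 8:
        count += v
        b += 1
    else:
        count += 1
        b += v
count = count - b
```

-44

v=11: not <8, count = 1+1 = 2; b=11
v=14: not <8, count = 2+1 = 3; b=25
v=9: not <8, count = 3+1 = 4; b=34
v=12: not <8, count = 4+1 = 5; b=46
v=5: <8, count = 5+5 = 10; b=47
v=1: <8, count = 10+1 = 11; b=48
v=0: <8, count = 11+0 = 11; b=49
v=7: <8, count = 11+7 = 18; b=50
v=13: not <8, count = 18+1 = 19; b=63
count-b = 19-63 = -44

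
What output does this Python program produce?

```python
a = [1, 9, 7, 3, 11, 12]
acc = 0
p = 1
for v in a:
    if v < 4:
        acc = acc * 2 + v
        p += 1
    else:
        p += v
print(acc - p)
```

-37

v=1: <4, acc = 0*2+1 = 1; p=2
v=9: not <4; p=11
v=7: not <4; p=18
v=3: <4, acc = 1*2+3 = 5; p=19
v=11: not <4; p=30
v=12: not <4; p=42
acc-p = 5-42 = -37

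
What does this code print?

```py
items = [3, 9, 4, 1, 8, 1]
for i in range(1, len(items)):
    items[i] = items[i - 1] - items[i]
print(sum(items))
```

i=1: items[1] = 3-9 = -6 → [3, -6, 4, 1, 8, 1]
i=2: items[2] = (-6)-4 = -10 → [3, -6, -10, 1, 8, 1]
i=3: items[3] = (-10)-1 = -11 → [3, -6, -10, -11, 8, 1]
i=4: items[4] = (-11)-8 = -19 → [3, -6, -10, -11, -19, 1]
i=5: items[5] = (-19)-1 = -20 → [3, -6, -10, -11, -19, -20]
sum = -63

-63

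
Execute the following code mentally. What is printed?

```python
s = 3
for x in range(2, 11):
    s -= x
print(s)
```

-51

x=2: s = 3-2 = 1
x=3: s = 1-3 = -2
x=4: s = (-2)-4 = -6
x=5: s = (-6)-5 = -11
x=6: s = (-11)-6 = -17
x=7: s = (-17)-7 = -24
x=8: s = (-24)-8 = -32
x=9: s = (-32)-9 = -41
x=10: s = (-41)-10 = -51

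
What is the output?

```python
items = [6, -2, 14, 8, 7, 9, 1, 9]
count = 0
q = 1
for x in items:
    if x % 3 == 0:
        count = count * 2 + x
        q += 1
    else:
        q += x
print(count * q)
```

x=6: %3==0, count = 0*2+6 = 6; q=2
x=-2: not %3==0; q=0
x=14: not %3==0; q=14
x=8: not %3==0; q=22
x=7: not %3==0; q=29
x=9: %3==0, count = 6*2+9 = 21; q=30
x=1: not %3==0; q=31
x=9: %3==0, count = 21*2+9 = 51; q=32
count*q = 51*32 = 1632

1632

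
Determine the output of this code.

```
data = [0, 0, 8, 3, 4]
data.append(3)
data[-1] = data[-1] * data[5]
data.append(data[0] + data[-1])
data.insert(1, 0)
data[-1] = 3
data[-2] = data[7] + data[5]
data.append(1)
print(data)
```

append 3 → [0, 0, 8, 3, 4, 3]
data[-1] = data[-1]*data[5] = 3*3 = 9 → [0, 0, 8, 3, 4, 9]
append data[0]+data[-1] = 0+9 = 9 → [0, 0, 8, 3, 4, 9, 9]
insert 0 at 1 → [0, 0, 0, 8, 3, 4, 9, 9]
data[-1] = 3 → [0, 0, 0, 8, 3, 4, 9, 3]
data[-2] = data[7]+data[5] = 3+4 = 7 → [0, 0, 0, 8, 3, 4, 7, 3]
append 1 → [0, 0, 0, 8, 3, 4, 7, 3, 1]

[0, 0, 0, 8, 3, 4, 7, 3, 1]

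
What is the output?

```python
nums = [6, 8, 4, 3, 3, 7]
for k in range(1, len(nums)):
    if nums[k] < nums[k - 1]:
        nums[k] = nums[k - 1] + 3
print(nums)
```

[6, 8, 11, 14, 17, 20]

k=1: 8>=6, unchanged → [6, 8, 4, 3, 3, 7]
k=2: 4<8, nums[2] = 8+3 = 11 → [6, 8, 11, 3, 3, 7]
k=3: 3<11, nums[3] = 11+3 = 14 → [6, 8, 11, 14, 3, 7]
k=4: 3<14, nums[4] = 14+3 = 17 → [6, 8, 11, 14, 17, 7]
k=5: 7<17, nums[5] = 17+3 = 20 → [6, 8, 11, 14, 17, 20]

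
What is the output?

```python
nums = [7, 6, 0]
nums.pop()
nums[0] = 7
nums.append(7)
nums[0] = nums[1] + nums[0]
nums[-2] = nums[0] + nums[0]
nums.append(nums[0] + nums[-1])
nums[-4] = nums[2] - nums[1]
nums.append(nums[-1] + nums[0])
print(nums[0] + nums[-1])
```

-18

pop() removes 0 → [7, 6]
nums[0] = 7 → [7, 6]
append 7 → [7, 6, 7]
nums[0] = nums[1]+nums[0] = 6+7 = 13 → [13, 6, 7]
nums[-2] = nums[0]+nums[0] = 13+13 = 26 → [13, 26, 7]
append nums[0]+nums[-1] = 13+7 = 20 → [13, 26, 7, 20]
nums[-4] = nums[2]-nums[1] = 7-26 = -19 → [-19, 26, 7, 20]
append nums[-1]+nums[0] = 20+(-19) = 1 → [-19, 26, 7, 20, 1]
nums[0]+nums[-1] = (-19)+1 = -18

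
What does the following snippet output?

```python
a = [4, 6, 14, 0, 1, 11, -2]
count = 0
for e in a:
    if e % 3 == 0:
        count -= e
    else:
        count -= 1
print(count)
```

e=4: not %3==0, count = 0-1 = -1
e=6: %3==0, count = (-1)-6 = -7
e=14: not %3==0, count = (-7)-1 = -8
e=0: %3==0, count = (-8)-0 = -8
e=1: not %3==0, count = (-8)-1 = -9
e=11: not %3==0, count = (-9)-1 = -10
e=-2: not %3==0, count = (-10)-1 = -11

-11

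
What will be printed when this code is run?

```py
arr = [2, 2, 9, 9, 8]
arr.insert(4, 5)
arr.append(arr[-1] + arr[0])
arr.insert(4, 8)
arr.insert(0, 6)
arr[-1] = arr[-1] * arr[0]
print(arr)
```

insert 5 at 4 → [2, 2, 9, 9, 5, 8]
append arr[-1]+arr[0] = 8+2 = 10 → [2, 2, 9, 9, 5, 8, 10]
insert 8 at 4 → [2, 2, 9, 9, 8, 5, 8, 10]
insert 6 at 0 → [6, 2, 2, 9, 9, 8, 5, 8, 10]
arr[-1] = arr[-1]*arr[0] = 10*6 = 60 → [6, 2, 2, 9, 9, 8, 5, 8, 60]

[6, 2, 2, 9, 9, 8, 5, 8, 60]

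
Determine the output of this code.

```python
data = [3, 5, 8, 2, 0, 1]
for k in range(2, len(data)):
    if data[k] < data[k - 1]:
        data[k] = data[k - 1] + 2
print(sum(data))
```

52

k=2: 8>=5, unchanged → [3, 5, 8, 2, 0, 1]
k=3: 2<8, data[3] = 8+2 = 10 → [3, 5, 8, 10, 0, 1]
k=4: 0<10, data[4] = 10+2 = 12 → [3, 5, 8, 10, 12, 1]
k=5: 1<12, data[5] = 12+2 = 14 → [3, 5, 8, 10, 12, 14]
sum = 52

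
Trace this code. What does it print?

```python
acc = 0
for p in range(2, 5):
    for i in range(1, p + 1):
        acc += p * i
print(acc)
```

p=2,i=1: acc = 0+2 = 2
p=2,i=2: acc = 2+4 = 6
p=3,i=1: acc = 6+3 = 9
p=3,i=2: acc = 9+6 = 15
p=3,i=3: acc = 15+9 = 24
p=4,i=1: acc = 24+4 = 28
p=4,i=2: acc = 28+8 = 36
p=4,i=3: acc = 36+12 = 48
p=4,i=4: acc = 48+16 = 64

64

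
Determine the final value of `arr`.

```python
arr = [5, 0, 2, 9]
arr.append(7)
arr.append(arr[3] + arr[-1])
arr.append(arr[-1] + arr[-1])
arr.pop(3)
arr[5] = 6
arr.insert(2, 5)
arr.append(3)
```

append 7 → [5, 0, 2, 9, 7]
append arr[3]+arr[-1] = 9+7 = 16 → [5, 0, 2, 9, 7, 16]
append arr[-1]+arr[-1] = 16+16 = 32 → [5, 0, 2, 9, 7, 16, 32]
pop(3) removes 9 → [5, 0, 2, 7, 16, 32]
arr[5] = 6 → [5, 0, 2, 7, 16, 6]
insert 5 at 2 → [5, 0, 5, 2, 7, 16, 6]
append 3 → [5, 0, 5, 2, 7, 16, 6, 3]

[5, 0, 5, 2, 7, 16, 6, 3]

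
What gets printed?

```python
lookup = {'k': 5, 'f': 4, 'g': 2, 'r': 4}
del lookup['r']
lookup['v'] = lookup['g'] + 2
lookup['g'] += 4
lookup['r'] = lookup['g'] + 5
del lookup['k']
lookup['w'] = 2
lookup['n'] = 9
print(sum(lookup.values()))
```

36

del 'r' → {'k': 5, 'f': 4, 'g': 2}
lookup['v'] = lookup['g']+2 = 4 → {'k': 5, 'f': 4, 'g': 2, 'v': 4}
lookup['g'] = 2+4 = 6 → {'k': 5, 'f': 4, 'g': 6, 'v': 4}
lookup['r'] = lookup['g']+5 = 11 → {'k': 5, 'f': 4, 'g': 6, 'v': 4, 'r': 11}
del 'k' → {'f': 4, 'g': 6, 'v': 4, 'r': 11}
lookup['w'] = 2 → {'f': 4, 'g': 6, 'v': 4, 'r': 11, 'w': 2}
lookup['n'] = 9 → {'f': 4, 'g': 6, 'v': 4, 'r': 11, 'w': 2, 'n': 9}
sum of values = 36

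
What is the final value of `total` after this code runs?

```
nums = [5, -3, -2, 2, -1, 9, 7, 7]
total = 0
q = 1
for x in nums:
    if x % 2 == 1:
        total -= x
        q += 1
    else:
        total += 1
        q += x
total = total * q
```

-154

x=5: odd, total = 0-5 = -5; q=2
x=-3: odd, total = (-5)-(-3) = -2; q=3
x=-2: not odd, total = (-2)+1 = -1; q=1
x=2: not odd, total = (-1)+1 = 0; q=3
x=-1: odd, total = 0-(-1) = 1; q=4
x=9: odd, total = 1-9 = -8; q=5
x=7: odd, total = (-8)-7 = -15; q=6
x=7: odd, total = (-15)-7 = -22; q=7
total*q = (-22)*7 = -154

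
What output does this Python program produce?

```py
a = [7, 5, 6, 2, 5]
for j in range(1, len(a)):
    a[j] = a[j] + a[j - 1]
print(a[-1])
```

j=1: a[1] = 5+7 = 12 → [7, 12, 6, 2, 5]
j=2: a[2] = 6+12 = 18 → [7, 12, 18, 2, 5]
j=3: a[3] = 2+18 = 20 → [7, 12, 18, 20, 5]
j=4: a[4] = 5+20 = 25 → [7, 12, 18, 20, 25]

25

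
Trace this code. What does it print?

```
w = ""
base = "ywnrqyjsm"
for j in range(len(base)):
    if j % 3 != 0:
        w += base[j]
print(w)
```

wnqysm

j=0: skip
j=1: add 'w' → 'w'
j=2: add 'n' → 'wn'
j=3: skip
j=4: add 'q' → 'wnq'
j=5: add 'y' → 'wnqy'
j=6: skip
j=7: add 's' → 'wnqys'
j=8: add 'm' → 'wnqysm'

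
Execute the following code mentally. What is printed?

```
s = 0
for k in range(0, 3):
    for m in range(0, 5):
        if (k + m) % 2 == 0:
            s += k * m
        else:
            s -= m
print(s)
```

k=0,m=0: even sum, s = 0+0 = 0
k=0,m=1: odd sum, s = 0-1 = -1
k=0,m=2: even sum, s = (-1)+0 = -1
k=0,m=3: odd sum, s = (-1)-3 = -4
k=0,m=4: even sum, s = (-4)+0 = -4
k=1,m=0: odd sum, s = (-4)-0 = -4
k=1,m=1: even sum, s = (-4)+1 = -3
k=1,m=2: odd sum, s = (-3)-2 = -5
k=1,m=3: even sum, s = (-5)+3 = -2
k=1,m=4: odd sum, s = (-2)-4 = -6
k=2,m=0: even sum, s = (-6)+0 = -6
k=2,m=1: odd sum, s = (-6)-1 = -7
k=2,m=2: even sum, s = (-7)+4 = -3
k=2,m=3: odd sum, s = (-3)-3 = -6
k=2,m=4: even sum, s = (-6)+8 = 2

2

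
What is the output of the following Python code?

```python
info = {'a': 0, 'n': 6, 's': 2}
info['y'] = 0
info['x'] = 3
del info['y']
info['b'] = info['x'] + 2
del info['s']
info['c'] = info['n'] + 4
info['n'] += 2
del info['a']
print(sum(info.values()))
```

info['y'] = 0 → {'a': 0, 'n': 6, 's': 2, 'y': 0}
info['x'] = 3 → {'a': 0, 'n': 6, 's': 2, 'y': 0, 'x': 3}
del 'y' → {'a': 0, 'n': 6, 's': 2, 'x': 3}
info['b'] = info['x']+2 = 5 → {'a': 0, 'n': 6, 's': 2, 'x': 3, 'b': 5}
del 's' → {'a': 0, 'n': 6, 'x': 3, 'b': 5}
info['c'] = info['n']+4 = 10 → {'a': 0, 'n': 6, 'x': 3, 'b': 5, 'c': 10}
info['n'] = 6+2 = 8 → {'a': 0, 'n': 8, 'x': 3, 'b': 5, 'c': 10}
del 'a' → {'n': 8, 'x': 3, 'b': 5, 'c': 10}
sum of values = 26

26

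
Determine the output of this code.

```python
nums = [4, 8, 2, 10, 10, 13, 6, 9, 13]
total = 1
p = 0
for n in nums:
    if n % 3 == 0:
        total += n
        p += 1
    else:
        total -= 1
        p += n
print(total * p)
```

558

n=4: not %3==0, total = 1-1 = 0; p=4
n=8: not %3==0, total = 0-1 = -1; p=12
n=2: not %3==0, total = (-1)-1 = -2; p=14
n=10: not %3==0, total = (-2)-1 = -3; p=24
n=10: not %3==0, total = (-3)-1 = -4; p=34
n=13: not %3==0, total = (-4)-1 = -5; p=47
n=6: %3==0, total = (-5)+6 = 1; p=48
n=9: %3==0, total = 1+9 = 10; p=49
n=13: not %3==0, total = 10-1 = 9; p=62
total*p = 9*62 = 558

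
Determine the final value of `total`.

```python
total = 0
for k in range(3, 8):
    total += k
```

k=3: total = 0+3 = 3
k=4: total = 3+4 = 7
k=5: total = 7+5 = 12
k=6: total = 12+6 = 18
k=7: total = 18+7 = 25

25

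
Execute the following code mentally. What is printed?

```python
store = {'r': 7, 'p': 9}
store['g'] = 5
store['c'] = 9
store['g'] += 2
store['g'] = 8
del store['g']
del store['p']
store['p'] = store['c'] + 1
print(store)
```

{'r': 7, 'c': 9, 'p': 10}

store['g'] = 5 → {'r': 7, 'p': 9, 'g': 5}
store['c'] = 9 → {'r': 7, 'p': 9, 'g': 5, 'c': 9}
store['g'] = 5+2 = 7 → {'r': 7, 'p': 9, 'g': 7, 'c': 9}
store['g'] = 8 → {'r': 7, 'p': 9, 'g': 8, 'c': 9}
del 'g' → {'r': 7, 'p': 9, 'c': 9}
del 'p' → {'r': 7, 'c': 9}
store['p'] = store['c']+1 = 10 → {'r': 7, 'c': 9, 'p': 10}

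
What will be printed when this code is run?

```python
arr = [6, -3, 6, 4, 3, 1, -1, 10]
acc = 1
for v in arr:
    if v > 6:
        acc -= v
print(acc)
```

v=6: not >6
v=-3: not >6
v=6: not >6
v=4: not >6
v=3: not >6
v=1: not >6
v=-1: not >6
v=10: >6, acc = 1-10 = -9

-9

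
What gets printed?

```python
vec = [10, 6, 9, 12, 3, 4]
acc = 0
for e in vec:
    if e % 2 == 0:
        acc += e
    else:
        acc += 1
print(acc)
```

e=10: even, acc = 0+10 = 10
e=6: even, acc = 10+6 = 16
e=9: not even, acc = 16+1 = 17
e=12: even, acc = 17+12 = 29
e=3: not even, acc = 29+1 = 30
e=4: even, acc = 30+4 = 34

34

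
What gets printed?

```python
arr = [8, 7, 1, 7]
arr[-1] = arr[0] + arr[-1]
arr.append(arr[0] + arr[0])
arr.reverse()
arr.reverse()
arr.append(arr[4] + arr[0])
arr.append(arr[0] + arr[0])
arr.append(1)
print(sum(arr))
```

88

arr[-1] = arr[0]+arr[-1] = 8+7 = 15 → [8, 7, 1, 15]
append arr[0]+arr[0] = 8+8 = 16 → [8, 7, 1, 15, 16]
reverse → [16, 15, 1, 7, 8]
reverse → [8, 7, 1, 15, 16]
append arr[4]+arr[0] = 16+8 = 24 → [8, 7, 1, 15, 16, 24]
append arr[0]+arr[0] = 8+8 = 16 → [8, 7, 1, 15, 16, 24, 16]
append 1 → [8, 7, 1, 15, 16, 24, 16, 1]
sum = 88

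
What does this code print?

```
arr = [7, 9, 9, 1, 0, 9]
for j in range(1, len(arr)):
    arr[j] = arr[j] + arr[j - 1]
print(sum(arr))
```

135

j=1: arr[1] = 9+7 = 16 → [7, 16, 9, 1, 0, 9]
j=2: arr[2] = 9+16 = 25 → [7, 16, 25, 1, 0, 9]
j=3: arr[3] = 1+25 = 26 → [7, 16, 25, 26, 0, 9]
j=4: arr[4] = 0+26 = 26 → [7, 16, 25, 26, 26, 9]
j=5: arr[5] = 9+26 = 35 → [7, 16, 25, 26, 26, 35]
sum = 135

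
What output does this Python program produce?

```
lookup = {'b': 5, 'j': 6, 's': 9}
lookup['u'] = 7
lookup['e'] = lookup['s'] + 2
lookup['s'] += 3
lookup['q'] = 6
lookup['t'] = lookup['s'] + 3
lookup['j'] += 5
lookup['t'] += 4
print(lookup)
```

{'b': 5, 'j': 11, 's': 12, 'u': 7, 'e': 11, 'q': 6, 't': 19}

lookup['u'] = 7 → {'b': 5, 'j': 6, 's': 9, 'u': 7}
lookup['e'] = lookup['s']+2 = 11 → {'b': 5, 'j': 6, 's': 9, 'u': 7, 'e': 11}
lookup['s'] = 9+3 = 12 → {'b': 5, 'j': 6, 's': 12, 'u': 7, 'e': 11}
lookup['q'] = 6 → {'b': 5, 'j': 6, 's': 12, 'u': 7, 'e': 11, 'q': 6}
lookup['t'] = lookup['s']+3 = 15 → {'b': 5, 'j': 6, 's': 12, 'u': 7, 'e': 11, 'q': 6, 't': 15}
lookup['j'] = 6+5 = 11 → {'b': 5, 'j': 11, 's': 12, 'u': 7, 'e': 11, 'q': 6, 't': 15}
lookup['t'] = 15+4 = 19 → {'b': 5, 'j': 11, 's': 12, 'u': 7, 'e': 11, 'q': 6, 't': 19}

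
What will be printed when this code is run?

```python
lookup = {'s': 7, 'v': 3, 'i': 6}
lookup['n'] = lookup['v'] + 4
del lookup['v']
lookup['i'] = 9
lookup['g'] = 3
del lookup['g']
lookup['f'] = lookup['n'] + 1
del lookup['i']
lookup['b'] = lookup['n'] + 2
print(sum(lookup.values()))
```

31

lookup['n'] = lookup['v']+4 = 7 → {'s': 7, 'v': 3, 'i': 6, 'n': 7}
del 'v' → {'s': 7, 'i': 6, 'n': 7}
lookup['i'] = 9 → {'s': 7, 'i': 9, 'n': 7}
lookup['g'] = 3 → {'s': 7, 'i': 9, 'n': 7, 'g': 3}
del 'g' → {'s': 7, 'i': 9, 'n': 7}
lookup['f'] = lookup['n']+1 = 8 → {'s': 7, 'i': 9, 'n': 7, 'f': 8}
del 'i' → {'s': 7, 'n': 7, 'f': 8}
lookup['b'] = lookup['n']+2 = 9 → {'s': 7, 'n': 7, 'f': 8, 'b': 9}
sum of values = 31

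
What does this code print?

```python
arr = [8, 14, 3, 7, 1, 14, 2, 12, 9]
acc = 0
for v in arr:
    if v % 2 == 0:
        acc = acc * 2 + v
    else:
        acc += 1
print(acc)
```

v=8: even, acc = 0*2+8 = 8
v=14: even, acc = 8*2+14 = 30
v=3: not even, acc = 30+1 = 31
v=7: not even, acc = 31+1 = 32
v=1: not even, acc = 32+1 = 33
v=14: even, acc = 33*2+14 = 80
v=2: even, acc = 80*2+2 = 162
v=12: even, acc = 162*2+12 = 336
v=9: not even, acc = 336+1 = 337

337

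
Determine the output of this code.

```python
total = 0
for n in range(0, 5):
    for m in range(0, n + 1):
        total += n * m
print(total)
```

65

n=0,m=0: total = 0+0 = 0
n=1,m=0: total = 0+0 = 0
n=1,m=1: total = 0+1 = 1
n=2,m=0: total = 1+0 = 1
n=2,m=1: total = 1+2 = 3
n=2,m=2: total = 3+4 = 7
n=3,m=0: total = 7+0 = 7
n=3,m=1: total = 7+3 = 10
n=3,m=2: total = 10+6 = 16
n=3,m=3: total = 16+9 = 25
n=4,m=0: total = 25+0 = 25
n=4,m=1: total = 25+4 = 29
n=4,m=2: total = 29+8 = 37
n=4,m=3: total = 37+12 = 49
n=4,m=4: total = 49+16 = 65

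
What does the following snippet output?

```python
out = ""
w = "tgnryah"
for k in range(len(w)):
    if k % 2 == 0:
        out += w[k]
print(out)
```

tnyh

k=0: add 't' → 't'
k=1: skip
k=2: add 'n' → 'tn'
k=3: skip
k=4: add 'y' → 'tny'
k=5: skip
k=6: add 'h' → 'tnyh'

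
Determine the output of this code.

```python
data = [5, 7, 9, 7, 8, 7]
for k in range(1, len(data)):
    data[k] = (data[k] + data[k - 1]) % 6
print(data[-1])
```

1

k=1: data[1] = (7+5)%6 = 0 → [5, 0, 9, 7, 8, 7]
k=2: data[2] = (9+0)%6 = 3 → [5, 0, 3, 7, 8, 7]
k=3: data[3] = (7+3)%6 = 4 → [5, 0, 3, 4, 8, 7]
k=4: data[4] = (8+4)%6 = 0 → [5, 0, 3, 4, 0, 7]
k=5: data[5] = (7+0)%6 = 1 → [5, 0, 3, 4, 0, 1]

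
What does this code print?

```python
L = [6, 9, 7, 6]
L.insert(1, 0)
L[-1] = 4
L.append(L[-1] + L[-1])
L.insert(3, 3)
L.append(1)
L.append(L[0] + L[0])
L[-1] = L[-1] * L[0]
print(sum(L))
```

110

insert 0 at 1 → [6, 0, 9, 7, 6]
L[-1] = 4 → [6, 0, 9, 7, 4]
append L[-1]+L[-1] = 4+4 = 8 → [6, 0, 9, 7, 4, 8]
insert 3 at 3 → [6, 0, 9, 3, 7, 4, 8]
append 1 → [6, 0, 9, 3, 7, 4, 8, 1]
append L[0]+L[0] = 6+6 = 12 → [6, 0, 9, 3, 7, 4, 8, 1, 12]
L[-1] = L[-1]*L[0] = 12*6 = 72 → [6, 0, 9, 3, 7, 4, 8, 1, 72]
sum = 110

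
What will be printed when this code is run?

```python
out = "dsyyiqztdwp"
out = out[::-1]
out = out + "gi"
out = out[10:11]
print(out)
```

d

reverse → 'pwdtzqiyysd'
+ 'gi' → 'pwdtzqiyysdgi'
slice [10:11] → 'd'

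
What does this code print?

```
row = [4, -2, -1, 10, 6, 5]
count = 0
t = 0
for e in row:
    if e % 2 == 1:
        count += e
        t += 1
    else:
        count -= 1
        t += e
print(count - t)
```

e=4: not odd, count = 0-1 = -1; t=4
e=-2: not odd, count = (-1)-1 = -2; t=2
e=-1: odd, count = (-2)+(-1) = -3; t=3
e=10: not odd, count = (-3)-1 = -4; t=13
e=6: not odd, count = (-4)-1 = -5; t=19
e=5: odd, count = (-5)+5 = 0; t=20
count-t = 0-20 = -20

-20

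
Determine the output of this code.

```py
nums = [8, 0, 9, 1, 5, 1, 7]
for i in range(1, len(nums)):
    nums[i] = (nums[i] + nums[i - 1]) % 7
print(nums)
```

[8, 1, 3, 4, 2, 3, 3]

i=1: nums[1] = (0+8)%7 = 1 → [8, 1, 9, 1, 5, 1, 7]
i=2: nums[2] = (9+1)%7 = 3 → [8, 1, 3, 1, 5, 1, 7]
i=3: nums[3] = (1+3)%7 = 4 → [8, 1, 3, 4, 5, 1, 7]
i=4: nums[4] = (5+4)%7 = 2 → [8, 1, 3, 4, 2, 1, 7]
i=5: nums[5] = (1+2)%7 = 3 → [8, 1, 3, 4, 2, 3, 7]
i=6: nums[6] = (7+3)%7 = 3 → [8, 1, 3, 4, 2, 3, 3]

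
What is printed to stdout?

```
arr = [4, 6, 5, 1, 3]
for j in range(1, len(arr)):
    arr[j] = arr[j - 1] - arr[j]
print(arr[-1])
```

-11

j=1: arr[1] = 4-6 = -2 → [4, -2, 5, 1, 3]
j=2: arr[2] = (-2)-5 = -7 → [4, -2, -7, 1, 3]
j=3: arr[3] = (-7)-1 = -8 → [4, -2, -7, -8, 3]
j=4: arr[4] = (-8)-3 = -11 → [4, -2, -7, -8, -11]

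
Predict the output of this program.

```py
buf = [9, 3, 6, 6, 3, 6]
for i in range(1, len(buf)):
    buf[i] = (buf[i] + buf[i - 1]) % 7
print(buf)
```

[9, 5, 4, 3, 6, 5]

i=1: buf[1] = (3+9)%7 = 5 → [9, 5, 6, 6, 3, 6]
i=2: buf[2] = (6+5)%7 = 4 → [9, 5, 4, 6, 3, 6]
i=3: buf[3] = (6+4)%7 = 3 → [9, 5, 4, 3, 3, 6]
i=4: buf[4] = (3+3)%7 = 6 → [9, 5, 4, 3, 6, 6]
i=5: buf[5] = (6+6)%7 = 5 → [9, 5, 4, 3, 6, 5]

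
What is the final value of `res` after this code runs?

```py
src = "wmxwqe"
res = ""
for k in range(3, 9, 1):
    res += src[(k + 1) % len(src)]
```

k=3: add src[4]='q' → 'q'
k=4: add src[5]='e' → 'qe'
k=5: add src[0]='w' → 'qew'
k=6: add src[1]='m' → 'qewm'
k=7: add src[2]='x' → 'qewmx'
k=8: add src[3]='w' → 'qewmxw'

'qewmxw'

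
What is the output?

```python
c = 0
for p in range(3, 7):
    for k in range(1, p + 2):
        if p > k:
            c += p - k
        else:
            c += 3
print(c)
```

p=3,k=1: 3>1, c = 0+2 = 2
p=3,k=2: 3>2, c = 2+1 = 3
p=3,k=3: not 3>3, c = 3+3 = 6
p=3,k=4: not 3>4, c = 6+3 = 9
p=4,k=1: 4>1, c = 9+3 = 12
p=4,k=2: 4>2, c = 12+2 = 14
p=4,k=3: 4>3, c = 14+1 = 15
p=4,k=4: not 4>4, c = 15+3 = 18
p=4,k=5: not 4>5, c = 18+3 = 21
p=5,k=1: 5>1, c = 21+4 = 25
p=5,k=2: 5>2, c = 25+3 = 28
p=5,k=3: 5>3, c = 28+2 = 30
p=5,k=4: 5>4, c = 30+1 = 31
p=5,k=5: not 5>5, c = 31+3 = 34
p=5,k=6: not 5>6, c = 34+3 = 37
p=6,k=1: 6>1, c = 37+5 = 42
p=6,k=2: 6>2, c = 42+4 = 46
p=6,k=3: 6>3, c = 46+3 = 49
p=6,k=4: 6>4, c = 49+2 = 51
p=6,k=5: 6>5, c = 51+1 = 52
p=6,k=6: not 6>6, c = 52+3 = 55
p=6,k=7: not 6>7, c = 55+3 = 58

58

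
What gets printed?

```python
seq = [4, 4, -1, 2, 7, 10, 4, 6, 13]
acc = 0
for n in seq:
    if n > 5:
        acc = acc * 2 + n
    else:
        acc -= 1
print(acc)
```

53

n=4: not >5, acc = 0-1 = -1
n=4: not >5, acc = (-1)-1 = -2
n=-1: not >5, acc = (-2)-1 = -3
n=2: not >5, acc = (-3)-1 = -4
n=7: >5, acc = (-4)*2+7 = -1
n=10: >5, acc = (-1)*2+10 = 8
n=4: not >5, acc = 8-1 = 7
n=6: >5, acc = 7*2+6 = 20
n=13: >5, acc = 20*2+13 = 53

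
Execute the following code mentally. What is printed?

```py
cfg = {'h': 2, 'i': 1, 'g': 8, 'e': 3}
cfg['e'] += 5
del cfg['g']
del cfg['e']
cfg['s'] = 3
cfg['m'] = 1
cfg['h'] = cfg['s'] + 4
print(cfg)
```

{'h': 7, 'i': 1, 's': 3, 'm': 1}

cfg['e'] = 3+5 = 8 → {'h': 2, 'i': 1, 'g': 8, 'e': 8}
del 'g' → {'h': 2, 'i': 1, 'e': 8}
del 'e' → {'h': 2, 'i': 1}
cfg['s'] = 3 → {'h': 2, 'i': 1, 's': 3}
cfg['m'] = 1 → {'h': 2, 'i': 1, 's': 3, 'm': 1}
cfg['h'] = cfg['s']+4 = 7 → {'h': 7, 'i': 1, 's': 3, 'm': 1}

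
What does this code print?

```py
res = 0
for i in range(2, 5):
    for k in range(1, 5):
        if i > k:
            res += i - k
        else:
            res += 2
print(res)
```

22

i=2,k=1: 2>1, res = 0+1 = 1
i=2,k=2: not 2>2, res = 1+2 = 3
i=2,k=3: not 2>3, res = 3+2 = 5
i=2,k=4: not 2>4, res = 5+2 = 7
i=3,k=1: 3>1, res = 7+2 = 9
i=3,k=2: 3>2, res = 9+1 = 10
i=3,k=3: not 3>3, res = 10+2 = 12
i=3,k=4: not 3>4, res = 12+2 = 14
i=4,k=1: 4>1, res = 14+3 = 17
i=4,k=2: 4>2, res = 17+2 = 19
i=4,k=3: 4>3, res = 19+1 = 20
i=4,k=4: not 4>4, res = 20+2 = 22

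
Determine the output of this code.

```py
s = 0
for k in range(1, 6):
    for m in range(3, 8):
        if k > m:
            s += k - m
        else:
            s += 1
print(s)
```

k=1,m=3: not 1>3, s = 0+1 = 1
k=1,m=4: not 1>4, s = 1+1 = 2
k=1,m=5: not 1>5, s = 2+1 = 3
k=1,m=6: not 1>6, s = 3+1 = 4
k=1,m=7: not 1>7, s = 4+1 = 5
k=2,m=3: not 2>3, s = 5+1 = 6
k=2,m=4: not 2>4, s = 6+1 = 7
k=2,m=5: not 2>5, s = 7+1 = 8
k=2,m=6: not 2>6, s = 8+1 = 9
k=2,m=7: not 2>7, s = 9+1 = 10
k=3,m=3: not 3>3, s = 10+1 = 11
k=3,m=4: not 3>4, s = 11+1 = 12
k=3,m=5: not 3>5, s = 12+1 = 13
k=3,m=6: not 3>6, s = 13+1 = 14
k=3,m=7: not 3>7, s = 14+1 = 15
k=4,m=3: 4>3, s = 15+1 = 16
k=4,m=4: not 4>4, s = 16+1 = 17
k=4,m=5: not 4>5, s = 17+1 = 18
k=4,m=6: not 4>6, s = 18+1 = 19
k=4,m=7: not 4>7, s = 19+1 = 20
k=5,m=3: 5>3, s = 20+2 = 22
k=5,m=4: 5>4, s = 22+1 = 23
k=5,m=5: not 5>5, s = 23+1 = 24
k=5,m=6: not 5>6, s = 24+1 = 25
k=5,m=7: not 5>7, s = 25+1 = 26

26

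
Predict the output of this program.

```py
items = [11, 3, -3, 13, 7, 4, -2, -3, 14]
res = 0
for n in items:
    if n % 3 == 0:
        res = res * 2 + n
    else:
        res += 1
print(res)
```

20

n=11: not %3==0, res = 0+1 = 1
n=3: %3==0, res = 1*2+3 = 5
n=-3: %3==0, res = 5*2+(-3) = 7
n=13: not %3==0, res = 7+1 = 8
n=7: not %3==0, res = 8+1 = 9
n=4: not %3==0, res = 9+1 = 10
n=-2: not %3==0, res = 10+1 = 11
n=-3: %3==0, res = 11*2+(-3) = 19
n=14: not %3==0, res = 19+1 = 20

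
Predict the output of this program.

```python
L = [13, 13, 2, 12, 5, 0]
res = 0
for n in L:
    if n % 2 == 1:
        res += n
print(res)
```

31

n=13: odd, res = 0+13 = 13
n=13: odd, res = 13+13 = 26
n=2: not odd
n=12: not odd
n=5: odd, res = 26+5 = 31
n=0: not odd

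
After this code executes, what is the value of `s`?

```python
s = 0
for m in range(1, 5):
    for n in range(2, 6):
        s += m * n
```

140

m=1,n=2: s = 0+2 = 2
m=1,n=3: s = 2+3 = 5
m=1,n=4: s = 5+4 = 9
m=1,n=5: s = 9+5 = 14
m=2,n=2: s = 14+4 = 18
m=2,n=3: s = 18+6 = 24
m=2,n=4: s = 24+8 = 32
m=2,n=5: s = 32+10 = 42
m=3,n=2: s = 42+6 = 48
m=3,n=3: s = 48+9 = 57
m=3,n=4: s = 57+12 = 69
m=3,n=5: s = 69+15 = 84
m=4,n=2: s = 84+8 = 92
m=4,n=3: s = 92+12 = 104
m=4,n=4: s = 104+16 = 120
m=4,n=5: s = 120+20 = 140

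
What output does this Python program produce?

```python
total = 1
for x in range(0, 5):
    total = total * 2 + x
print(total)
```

x=0: total = 1*2+0 = 2
x=1: total = 2*2+1 = 5
x=2: total = 5*2+2 = 12
x=3: total = 12*2+3 = 27
x=4: total = 27*2+4 = 58

58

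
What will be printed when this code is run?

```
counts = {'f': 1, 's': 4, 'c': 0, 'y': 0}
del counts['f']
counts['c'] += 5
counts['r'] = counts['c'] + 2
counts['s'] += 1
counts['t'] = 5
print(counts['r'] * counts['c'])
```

del 'f' → {'s': 4, 'c': 0, 'y': 0}
counts['c'] = 0+5 = 5 → {'s': 4, 'c': 5, 'y': 0}
counts['r'] = counts['c']+2 = 7 → {'s': 4, 'c': 5, 'y': 0, 'r': 7}
counts['s'] = 4+1 = 5 → {'s': 5, 'c': 5, 'y': 0, 'r': 7}
counts['t'] = 5 → {'s': 5, 'c': 5, 'y': 0, 'r': 7, 't': 5}
counts['r']*counts['c'] = 7*5 = 35

35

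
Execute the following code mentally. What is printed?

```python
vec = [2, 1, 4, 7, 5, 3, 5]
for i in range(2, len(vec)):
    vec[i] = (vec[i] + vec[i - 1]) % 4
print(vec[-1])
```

1

i=2: vec[2] = (4+1)%4 = 1 → [2, 1, 1, 7, 5, 3, 5]
i=3: vec[3] = (7+1)%4 = 0 → [2, 1, 1, 0, 5, 3, 5]
i=4: vec[4] = (5+0)%4 = 1 → [2, 1, 1, 0, 1, 3, 5]
i=5: vec[5] = (3+1)%4 = 0 → [2, 1, 1, 0, 1, 0, 5]
i=6: vec[6] = (5+0)%4 = 1 → [2, 1, 1, 0, 1, 0, 1]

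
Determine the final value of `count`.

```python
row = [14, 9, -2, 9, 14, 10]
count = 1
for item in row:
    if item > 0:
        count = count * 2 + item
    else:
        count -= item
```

418

item=14: >0, count = 1*2+14 = 16
item=9: >0, count = 16*2+9 = 41
item=-2: not >0, count = 41-(-2) = 43
item=9: >0, count = 43*2+9 = 95
item=14: >0, count = 95*2+14 = 204
item=10: >0, count = 204*2+10 = 418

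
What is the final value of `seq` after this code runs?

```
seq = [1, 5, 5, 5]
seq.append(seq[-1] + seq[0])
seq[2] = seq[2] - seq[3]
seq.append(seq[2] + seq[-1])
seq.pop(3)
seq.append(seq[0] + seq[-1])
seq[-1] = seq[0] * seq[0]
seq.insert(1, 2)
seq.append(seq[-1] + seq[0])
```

[1, 2, 5, 0, 6, 6, 1, 2]

append seq[-1]+seq[0] = 5+1 = 6 → [1, 5, 5, 5, 6]
seq[2] = seq[2]-seq[3] = 5-5 = 0 → [1, 5, 0, 5, 6]
append seq[2]+seq[-1] = 0+6 = 6 → [1, 5, 0, 5, 6, 6]
pop(3) removes 5 → [1, 5, 0, 6, 6]
append seq[0]+seq[-1] = 1+6 = 7 → [1, 5, 0, 6, 6, 7]
seq[-1] = seq[0]*seq[0] = 1*1 = 1 → [1, 5, 0, 6, 6, 1]
insert 2 at 1 → [1, 2, 5, 0, 6, 6, 1]
append seq[-1]+seq[0] = 1+1 = 2 → [1, 2, 5, 0, 6, 6, 1, 2]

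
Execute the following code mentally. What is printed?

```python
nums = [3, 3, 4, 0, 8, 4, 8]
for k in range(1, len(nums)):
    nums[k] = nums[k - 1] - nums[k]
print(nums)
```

[3, 0, -4, -4, -12, -16, -24]

k=1: nums[1] = 3-3 = 0 → [3, 0, 4, 0, 8, 4, 8]
k=2: nums[2] = 0-4 = -4 → [3, 0, -4, 0, 8, 4, 8]
k=3: nums[3] = (-4)-0 = -4 → [3, 0, -4, -4, 8, 4, 8]
k=4: nums[4] = (-4)-8 = -12 → [3, 0, -4, -4, -12, 4, 8]
k=5: nums[5] = (-12)-4 = -16 → [3, 0, -4, -4, -12, -16, 8]
k=6: nums[6] = (-16)-8 = -24 → [3, 0, -4, -4, -12, -16, -24]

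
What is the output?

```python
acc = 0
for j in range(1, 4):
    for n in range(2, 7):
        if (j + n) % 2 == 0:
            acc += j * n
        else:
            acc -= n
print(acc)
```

j=1,n=2: odd sum, acc = 0-2 = -2
j=1,n=3: even sum, acc = (-2)+3 = 1
j=1,n=4: odd sum, acc = 1-4 = -3
j=1,n=5: even sum, acc = (-3)+5 = 2
j=1,n=6: odd sum, acc = 2-6 = -4
j=2,n=2: even sum, acc = (-4)+4 = 0
j=2,n=3: odd sum, acc = 0-3 = -3
j=2,n=4: even sum, acc = (-3)+8 = 5
j=2,n=5: odd sum, acc = 5-5 = 0
j=2,n=6: even sum, acc = 0+12 = 12
j=3,n=2: odd sum, acc = 12-2 = 10
j=3,n=3: even sum, acc = 10+9 = 19
j=3,n=4: odd sum, acc = 19-4 = 15
j=3,n=5: even sum, acc = 15+15 = 30
j=3,n=6: odd sum, acc = 30-6 = 24

24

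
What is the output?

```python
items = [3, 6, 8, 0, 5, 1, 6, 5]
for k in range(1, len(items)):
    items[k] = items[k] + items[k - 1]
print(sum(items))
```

k=1: items[1] = 6+3 = 9 → [3, 9, 8, 0, 5, 1, 6, 5]
k=2: items[2] = 8+9 = 17 → [3, 9, 17, 0, 5, 1, 6, 5]
k=3: items[3] = 0+17 = 17 → [3, 9, 17, 17, 5, 1, 6, 5]
k=4: items[4] = 5+17 = 22 → [3, 9, 17, 17, 22, 1, 6, 5]
k=5: items[5] = 1+22 = 23 → [3, 9, 17, 17, 22, 23, 6, 5]
k=6: items[6] = 6+23 = 29 → [3, 9, 17, 17, 22, 23, 29, 5]
k=7: items[7] = 5+29 = 34 → [3, 9, 17, 17, 22, 23, 29, 34]
sum = 154

154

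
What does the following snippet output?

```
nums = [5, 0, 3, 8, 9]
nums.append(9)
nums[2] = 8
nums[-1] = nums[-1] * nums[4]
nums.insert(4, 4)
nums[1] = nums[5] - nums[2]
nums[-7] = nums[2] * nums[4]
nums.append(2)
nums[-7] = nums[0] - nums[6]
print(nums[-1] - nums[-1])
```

0

append 9 → [5, 0, 3, 8, 9, 9]
nums[2] = 8 → [5, 0, 8, 8, 9, 9]
nums[-1] = nums[-1]*nums[4] = 9*9 = 81 → [5, 0, 8, 8, 9, 81]
insert 4 at 4 → [5, 0, 8, 8, 4, 9, 81]
nums[1] = nums[5]-nums[2] = 9-8 = 1 → [5, 1, 8, 8, 4, 9, 81]
nums[-7] = nums[2]*nums[4] = 8*4 = 32 → [32, 1, 8, 8, 4, 9, 81]
append 2 → [32, 1, 8, 8, 4, 9, 81, 2]
nums[-7] = nums[0]-nums[6] = 32-81 = -49 → [32, -49, 8, 8, 4, 9, 81, 2]
nums[-1]-nums[-1] = 2-2 = 0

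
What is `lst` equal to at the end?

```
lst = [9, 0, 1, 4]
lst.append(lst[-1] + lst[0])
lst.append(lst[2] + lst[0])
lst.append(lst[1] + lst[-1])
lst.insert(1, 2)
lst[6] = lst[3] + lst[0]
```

append lst[-1]+lst[0] = 4+9 = 13 → [9, 0, 1, 4, 13]
append lst[2]+lst[0] = 1+9 = 10 → [9, 0, 1, 4, 13, 10]
append lst[1]+lst[-1] = 0+10 = 10 → [9, 0, 1, 4, 13, 10, 10]
insert 2 at 1 → [9, 2, 0, 1, 4, 13, 10, 10]
lst[6] = lst[3]+lst[0] = 1+9 = 10 → [9, 2, 0, 1, 4, 13, 10, 10]

[9, 2, 0, 1, 4, 13, 10, 10]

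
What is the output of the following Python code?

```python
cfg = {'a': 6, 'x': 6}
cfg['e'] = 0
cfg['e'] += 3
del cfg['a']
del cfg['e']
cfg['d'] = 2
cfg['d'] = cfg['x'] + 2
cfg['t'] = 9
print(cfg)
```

cfg['e'] = 0 → {'a': 6, 'x': 6, 'e': 0}
cfg['e'] = 0+3 = 3 → {'a': 6, 'x': 6, 'e': 3}
del 'a' → {'x': 6, 'e': 3}
del 'e' → {'x': 6}
cfg['d'] = 2 → {'x': 6, 'd': 2}
cfg['d'] = cfg['x']+2 = 8 → {'x': 6, 'd': 8}
cfg['t'] = 9 → {'x': 6, 'd': 8, 't': 9}

{'x': 6, 'd': 8, 't': 9}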